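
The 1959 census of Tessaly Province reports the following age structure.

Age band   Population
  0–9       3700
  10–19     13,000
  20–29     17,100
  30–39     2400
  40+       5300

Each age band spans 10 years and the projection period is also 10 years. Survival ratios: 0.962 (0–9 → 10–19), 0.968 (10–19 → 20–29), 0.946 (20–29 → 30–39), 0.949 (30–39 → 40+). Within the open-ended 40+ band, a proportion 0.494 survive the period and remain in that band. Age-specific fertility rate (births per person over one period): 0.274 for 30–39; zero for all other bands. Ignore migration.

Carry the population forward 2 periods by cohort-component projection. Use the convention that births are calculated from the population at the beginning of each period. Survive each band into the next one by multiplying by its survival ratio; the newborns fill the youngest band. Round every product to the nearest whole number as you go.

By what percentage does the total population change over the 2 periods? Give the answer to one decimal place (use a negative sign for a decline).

-8.0

Let group 1 be 0–9 through group 5 = 40+.
Period 1:
Births: 2400 * 0.274 = 658
Group 2: 3700 * 0.962 = 3559
Group 3: 13000 * 0.968 = 12584
Group 4: 17100 * 0.946 = 16177
Group 5: 2400 * 0.949 + 5300 * 0.494 = 2278 + 2618 = 4896
End of period: [658, 3559, 12584, 16177, 4896]
Period 2:
Births: 16177 * 0.274 = 4432
Group 2: 658 * 0.962 = 633
Group 3: 3559 * 0.968 = 3445
Group 4: 12584 * 0.946 = 11904
Group 5: 16177 * 0.949 + 4896 * 0.494 = 15352 + 2419 = 17771
End of period: [4432, 633, 3445, 11904, 17771]
Total: 41500 → 38185; change = -3315; percentage change = -8.0%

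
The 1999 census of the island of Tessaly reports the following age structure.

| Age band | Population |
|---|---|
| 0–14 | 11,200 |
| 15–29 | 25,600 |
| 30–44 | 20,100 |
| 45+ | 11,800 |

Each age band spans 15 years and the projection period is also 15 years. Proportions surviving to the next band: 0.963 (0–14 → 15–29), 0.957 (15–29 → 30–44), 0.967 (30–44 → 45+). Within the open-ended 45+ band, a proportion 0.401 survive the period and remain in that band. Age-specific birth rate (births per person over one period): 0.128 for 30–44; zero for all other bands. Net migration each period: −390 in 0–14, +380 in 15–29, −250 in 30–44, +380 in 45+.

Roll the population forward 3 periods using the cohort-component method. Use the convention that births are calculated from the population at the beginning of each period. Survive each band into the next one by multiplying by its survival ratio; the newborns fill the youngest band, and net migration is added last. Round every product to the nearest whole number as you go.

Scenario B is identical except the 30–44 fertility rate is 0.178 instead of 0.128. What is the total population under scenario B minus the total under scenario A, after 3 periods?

(Groups numbered youngest = 1 to oldest = 4.)
— Period 1 —
Births: 20100 × 0.128 = 2573
Group 2: 11200 × 0.963 = 10786
Group 3: 25600 × 0.957 = 24499
Group 4: 20100 × 0.967 + 11800 × 0.401 = 19437 + 4732 = 24169
Net migration: Group 1 − 390 → 2183; Group 2 + 380 → 11166; Group 3 − 250 → 24249; Group 4 + 380 → 24549
Population now: 0–14=2183, 15–29=11166, 30–44=24249, 45+=24549
— Period 2 —
Births: 24249 × 0.128 = 3104
Group 2: 2183 × 0.963 = 2102
Group 3: 11166 × 0.957 = 10686
Group 4: 24249 × 0.967 + 24549 × 0.401 = 23449 + 9844 = 33293
Net migration: Group 1 − 390 → 2714; Group 2 + 380 → 2482; Group 3 − 250 → 10436; Group 4 + 380 → 33673
Population now: 0–14=2714, 15–29=2482, 30–44=10436, 45+=33673
— Period 3 —
Births: 10436 × 0.128 = 1336
Group 2: 2714 × 0.963 = 2614
Group 3: 2482 × 0.957 = 2375
Group 4: 10436 × 0.967 + 33673 × 0.401 = 10092 + 13503 = 23595
Net migration: Group 1 − 390 → 946; Group 2 + 380 → 2994; Group 3 − 250 → 2125; Group 4 + 380 → 23975
Population now: 0–14=946, 15–29=2994, 30–44=2125, 45+=23975
Scenario A total after 3 periods: 30040
Scenario B projection —
— Period 1 —
Births: 20100 × 0.178 = 3578
Group 2: 11200 × 0.963 = 10786
Group 3: 25600 × 0.957 = 24499
Group 4: 20100 × 0.967 + 11800 × 0.401 = 19437 + 4732 = 24169
Net migration: Group 1 − 390 → 3188; Group 2 + 380 → 11166; Group 3 − 250 → 24249; Group 4 + 380 → 24549
Population now: 0–14=3188, 15–29=11166, 30–44=24249, 45+=24549
— Period 2 —
Births: 24249 × 0.178 = 4316
Group 2: 3188 × 0.963 = 3070
Group 3: 11166 × 0.957 = 10686
Group 4: 24249 × 0.967 + 24549 × 0.401 = 23449 + 9844 = 33293
Net migration: Group 1 − 390 → 3926; Group 2 + 380 → 3450; Group 3 − 250 → 10436; Group 4 + 380 → 33673
Population now: 0–14=3926, 15–29=3450, 30–44=10436, 45+=33673
— Period 3 —
Births: 10436 × 0.178 = 1858
Group 2: 3926 × 0.963 = 3781
Group 3: 3450 × 0.957 = 3302
Group 4: 10436 × 0.967 + 33673 × 0.401 = 10092 + 13503 = 23595
Net migration: Group 1 − 390 → 1468; Group 2 + 380 → 4161; Group 3 − 250 → 3052; Group 4 + 380 → 23975
Population now: 0–14=1468, 15–29=4161, 30–44=3052, 45+=23975
Scenario B total after 3 periods: 32656
Difference B − A = 32656 − 30040 = 2616

2616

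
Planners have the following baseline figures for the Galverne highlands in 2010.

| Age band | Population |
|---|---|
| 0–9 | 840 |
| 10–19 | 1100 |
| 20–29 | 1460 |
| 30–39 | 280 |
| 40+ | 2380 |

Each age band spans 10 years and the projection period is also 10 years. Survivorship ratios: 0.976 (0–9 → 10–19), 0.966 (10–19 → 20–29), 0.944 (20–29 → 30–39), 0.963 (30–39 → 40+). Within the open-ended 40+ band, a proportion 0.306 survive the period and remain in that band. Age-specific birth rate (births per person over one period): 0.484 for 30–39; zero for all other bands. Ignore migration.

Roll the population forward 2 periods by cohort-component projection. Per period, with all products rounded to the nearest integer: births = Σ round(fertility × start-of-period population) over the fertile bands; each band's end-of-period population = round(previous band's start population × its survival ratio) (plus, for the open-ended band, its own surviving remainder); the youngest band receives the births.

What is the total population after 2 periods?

4227

Period 1.
Births: 280 × 0.484 = 136
10–19: 840 × 0.976 = 820
20–29: 1100 × 0.966 = 1063
30–39: 1460 × 0.944 = 1378
40+: 280 × 0.963 + 2380 × 0.306 = 270 + 728 = 998
End of period: [136, 820, 1063, 1378, 998]
Period 2.
Births: 1378 × 0.484 = 667
10–19: 136 × 0.976 = 133
20–29: 820 × 0.966 = 792
30–39: 1063 × 0.944 = 1003
40+: 1378 × 0.963 + 998 × 0.306 = 1327 + 305 = 1632
End of period: [667, 133, 792, 1003, 1632]
Total after period 2: 667 + 133 + 792 + 1003 + 1632 = 4227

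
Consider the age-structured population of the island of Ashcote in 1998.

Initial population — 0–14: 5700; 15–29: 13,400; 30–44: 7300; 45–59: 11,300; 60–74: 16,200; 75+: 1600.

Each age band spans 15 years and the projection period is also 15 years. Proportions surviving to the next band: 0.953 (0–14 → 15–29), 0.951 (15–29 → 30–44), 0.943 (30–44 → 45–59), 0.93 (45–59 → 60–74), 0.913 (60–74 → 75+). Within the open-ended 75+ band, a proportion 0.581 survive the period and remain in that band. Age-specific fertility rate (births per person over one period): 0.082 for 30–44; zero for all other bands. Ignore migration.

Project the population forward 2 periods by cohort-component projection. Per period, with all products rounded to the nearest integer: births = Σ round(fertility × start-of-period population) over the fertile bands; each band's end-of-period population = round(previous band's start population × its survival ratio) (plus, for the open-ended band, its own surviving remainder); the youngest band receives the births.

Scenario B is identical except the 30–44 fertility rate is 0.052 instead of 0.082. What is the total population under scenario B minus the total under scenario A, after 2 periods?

-591

Call the bands 1 to 6, youngest first.
[period 1]
Births: 7300 × 0.082 = 599
Band 2: 5700 × 0.953 = 5432
Band 3: 13400 × 0.951 = 12743
Band 4: 7300 × 0.943 = 6884
Band 5: 11300 × 0.93 = 10509
Band 6: 16200 × 0.913 + 1600 × 0.581 = 14791 + 930 = 15721
Giving 599 / 5432 / 12743 / 6884 / 10509 / 15721.
[period 2]
Births: 12743 × 0.082 = 1045
Band 2: 599 × 0.953 = 571
Band 3: 5432 × 0.951 = 5166
Band 4: 12743 × 0.943 = 12017
Band 5: 6884 × 0.93 = 6402
Band 6: 10509 × 0.913 + 15721 × 0.581 = 9595 + 9134 = 18729
Giving 1045 / 571 / 5166 / 12017 / 6402 / 18729.
Scenario A total after 2 periods: 43930
Scenario B projection —
[period 1]
Births: 7300 × 0.052 = 380
Band 2: 5700 × 0.953 = 5432
Band 3: 13400 × 0.951 = 12743
Band 4: 7300 × 0.943 = 6884
Band 5: 11300 × 0.93 = 10509
Band 6: 16200 × 0.913 + 1600 × 0.581 = 14791 + 930 = 15721
Giving 380 / 5432 / 12743 / 6884 / 10509 / 15721.
[period 2]
Births: 12743 × 0.052 = 663
Band 2: 380 × 0.953 = 362
Band 3: 5432 × 0.951 = 5166
Band 4: 12743 × 0.943 = 12017
Band 5: 6884 × 0.93 = 6402
Band 6: 10509 × 0.913 + 15721 × 0.581 = 9595 + 9134 = 18729
Giving 663 / 362 / 5166 / 12017 / 6402 / 18729.
Scenario B total after 2 periods: 43339
Difference B − A = 43339 − 43930 = -591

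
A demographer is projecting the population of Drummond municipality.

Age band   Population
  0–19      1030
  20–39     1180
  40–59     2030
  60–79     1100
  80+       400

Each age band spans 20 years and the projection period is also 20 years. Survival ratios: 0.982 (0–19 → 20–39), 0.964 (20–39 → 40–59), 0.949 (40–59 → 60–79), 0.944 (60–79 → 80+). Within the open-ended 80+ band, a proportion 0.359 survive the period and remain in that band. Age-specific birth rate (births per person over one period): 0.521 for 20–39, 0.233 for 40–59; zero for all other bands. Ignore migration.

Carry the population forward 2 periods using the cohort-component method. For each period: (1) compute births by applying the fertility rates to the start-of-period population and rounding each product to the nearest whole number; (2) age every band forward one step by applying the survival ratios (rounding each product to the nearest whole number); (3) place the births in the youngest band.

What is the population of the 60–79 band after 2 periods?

1080

— Period 1 —
Births: 1180 × 0.521 = 615, 2030 × 0.233 = 473 ⇒ total 1088
20–39: 1030 × 0.982 = 1011
40–59: 1180 × 0.964 = 1138
60–79: 2030 × 0.949 = 1926
80+: 1100 × 0.944 + 400 × 0.359 = 1038 + 144 = 1182
Giving 1088 / 1011 / 1138 / 1926 / 1182.
— Period 2 —
Births: 1011 × 0.521 = 527, 1138 × 0.233 = 265 ⇒ total 792
20–39: 1088 × 0.982 = 1068
40–59: 1011 × 0.964 = 975
60–79: 1138 × 0.949 = 1080
80+: 1926 × 0.944 + 1182 × 0.359 = 1818 + 424 = 2242
Giving 792 / 1068 / 975 / 1080 / 2242.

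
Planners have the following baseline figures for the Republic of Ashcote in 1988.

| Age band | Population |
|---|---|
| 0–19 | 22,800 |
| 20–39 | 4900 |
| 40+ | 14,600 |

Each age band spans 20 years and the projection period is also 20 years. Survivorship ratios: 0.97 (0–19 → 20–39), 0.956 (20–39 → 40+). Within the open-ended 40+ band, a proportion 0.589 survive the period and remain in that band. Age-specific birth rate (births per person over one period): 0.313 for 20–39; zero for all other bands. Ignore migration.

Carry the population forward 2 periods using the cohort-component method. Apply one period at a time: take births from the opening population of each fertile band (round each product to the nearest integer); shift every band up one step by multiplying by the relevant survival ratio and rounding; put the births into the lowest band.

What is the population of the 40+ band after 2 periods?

Period 1:
Births: 4900 * 0.313 = 1534
20–39: 22800 * 0.97 = 22116
40+: 4900 * 0.956 + 14600 * 0.589 = 4684 + 8599 = 13283
→ [1534, 22116, 13283]
Period 2:
Births: 22116 * 0.313 = 6922
20–39: 1534 * 0.97 = 1488
40+: 22116 * 0.956 + 13283 * 0.589 = 21143 + 7824 = 28967
→ [6922, 1488, 28967]

28967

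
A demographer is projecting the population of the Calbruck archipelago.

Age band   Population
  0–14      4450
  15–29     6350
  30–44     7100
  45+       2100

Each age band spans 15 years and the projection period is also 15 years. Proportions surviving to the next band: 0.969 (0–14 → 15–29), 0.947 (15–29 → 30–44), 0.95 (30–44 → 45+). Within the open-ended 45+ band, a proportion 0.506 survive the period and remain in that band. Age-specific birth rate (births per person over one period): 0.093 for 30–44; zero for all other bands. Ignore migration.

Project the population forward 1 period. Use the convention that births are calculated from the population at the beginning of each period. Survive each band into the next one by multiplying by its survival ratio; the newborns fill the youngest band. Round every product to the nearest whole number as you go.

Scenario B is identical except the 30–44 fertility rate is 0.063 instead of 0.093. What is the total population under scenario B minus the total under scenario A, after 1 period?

[period 1]
Births: 7100 × 0.093 = 660
15–29: 4450 × 0.969 = 4312
30–44: 6350 × 0.947 = 6013
45+: 7100 × 0.95 + 2100 × 0.506 = 6745 + 1063 = 7808
Giving 660 / 4312 / 6013 / 7808.
Scenario A total after 1 period: 18793
Scenario B projection —
[period 1]
Births: 7100 × 0.063 = 447
15–29: 4450 × 0.969 = 4312
30–44: 6350 × 0.947 = 6013
45+: 7100 × 0.95 + 2100 × 0.506 = 6745 + 1063 = 7808
Giving 447 / 4312 / 6013 / 7808.
Scenario B total after 1 period: 18580
Difference B − A = 18580 − 18793 = -213

-213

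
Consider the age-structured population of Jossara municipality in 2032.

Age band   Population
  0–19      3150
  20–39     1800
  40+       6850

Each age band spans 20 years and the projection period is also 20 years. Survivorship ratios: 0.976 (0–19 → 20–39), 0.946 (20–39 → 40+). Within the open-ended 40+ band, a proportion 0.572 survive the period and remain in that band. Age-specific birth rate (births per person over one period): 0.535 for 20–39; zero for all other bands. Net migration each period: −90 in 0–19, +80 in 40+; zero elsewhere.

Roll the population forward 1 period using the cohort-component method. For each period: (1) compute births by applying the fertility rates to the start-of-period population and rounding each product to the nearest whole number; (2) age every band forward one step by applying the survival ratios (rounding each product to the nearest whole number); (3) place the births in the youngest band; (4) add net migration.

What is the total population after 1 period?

9648

Period 1.
Births: 1800 × 0.535 = 963
20–39: 3150 × 0.976 = 3074
40+: 1800 × 0.946 + 6850 × 0.572 = 1703 + 3918 = 5621
Net migration: 0–19 − 90 → 873; 40+ + 80 → 5701
Population now: 0–19=873, 20–39=3074, 40+=5701
Total after period 1: 873 + 3074 + 5701 = 9648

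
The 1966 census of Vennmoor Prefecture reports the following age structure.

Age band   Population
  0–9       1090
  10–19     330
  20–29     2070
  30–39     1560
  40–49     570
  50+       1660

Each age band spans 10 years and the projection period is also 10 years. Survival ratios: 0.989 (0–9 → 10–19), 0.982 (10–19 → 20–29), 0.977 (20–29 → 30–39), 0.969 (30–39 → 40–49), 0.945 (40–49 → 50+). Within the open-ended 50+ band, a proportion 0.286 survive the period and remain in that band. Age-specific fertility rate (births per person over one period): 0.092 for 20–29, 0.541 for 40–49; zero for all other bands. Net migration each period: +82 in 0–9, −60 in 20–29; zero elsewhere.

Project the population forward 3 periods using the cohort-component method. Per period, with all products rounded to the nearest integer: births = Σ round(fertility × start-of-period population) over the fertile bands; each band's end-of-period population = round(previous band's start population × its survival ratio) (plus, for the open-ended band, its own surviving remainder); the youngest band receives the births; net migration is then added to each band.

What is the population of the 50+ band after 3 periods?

Period 1:
Births: 2070 × 0.092 = 190  |  570 × 0.541 = 308 → 498
10–19: 1090 × 0.989 = 1078
20–29: 330 × 0.982 = 324
30–39: 2070 × 0.977 = 2022
40–49: 1560 × 0.969 = 1512
50+: 570 × 0.945 + 1660 × 0.286 = 539 + 475 = 1014
Net migration: 0–9 + 82 → 580; 20–29 − 60 → 264
End of period: [580, 1078, 264, 2022, 1512, 1014]
Period 2:
Births: 264 × 0.092 = 24  |  1512 × 0.541 = 818 → 842
10–19: 580 × 0.989 = 574
20–29: 1078 × 0.982 = 1059
30–39: 264 × 0.977 = 258
40–49: 2022 × 0.969 = 1959
50+: 1512 × 0.945 + 1014 × 0.286 = 1429 + 290 = 1719
Net migration: 0–9 + 82 → 924; 20–29 − 60 → 999
End of period: [924, 574, 999, 258, 1959, 1719]
Period 3:
Births: 999 × 0.092 = 92  |  1959 × 0.541 = 1060 → 1152
10–19: 924 × 0.989 = 914
20–29: 574 × 0.982 = 564
30–39: 999 × 0.977 = 976
40–49: 258 × 0.969 = 250
50+: 1959 × 0.945 + 1719 × 0.286 = 1851 + 492 = 2343
Net migration: 0–9 + 82 → 1234; 20–29 − 60 → 504
End of period: [1234, 914, 504, 976, 250, 2343]

2343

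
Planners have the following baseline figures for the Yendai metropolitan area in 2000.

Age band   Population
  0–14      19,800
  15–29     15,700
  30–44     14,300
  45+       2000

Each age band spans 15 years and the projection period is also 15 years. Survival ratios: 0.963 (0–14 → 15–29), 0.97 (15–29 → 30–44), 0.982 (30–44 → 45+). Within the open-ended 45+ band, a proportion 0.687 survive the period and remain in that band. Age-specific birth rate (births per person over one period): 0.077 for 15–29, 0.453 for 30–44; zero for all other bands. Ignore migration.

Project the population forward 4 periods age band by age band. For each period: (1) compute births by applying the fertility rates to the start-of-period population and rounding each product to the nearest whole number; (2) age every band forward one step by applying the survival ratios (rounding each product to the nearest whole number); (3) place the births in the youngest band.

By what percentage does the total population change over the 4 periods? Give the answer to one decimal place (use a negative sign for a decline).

0.2

(Bands numbered youngest = 1 to oldest = 4.)
— Period 1 —
Births: 15700 * 0.077 = 1209 ; 14300 * 0.453 = 6478 — total 7687
Band 2: 19800 * 0.963 = 19067
Band 3: 15700 * 0.97 = 15229
Band 4: 14300 * 0.982 + 2000 * 0.687 = 14043 + 1374 = 15417
→ [7687, 19067, 15229, 15417]
— Period 2 —
Births: 19067 * 0.077 = 1468 ; 15229 * 0.453 = 6899 — total 8367
Band 2: 7687 * 0.963 = 7403
Band 3: 19067 * 0.97 = 18495
Band 4: 15229 * 0.982 + 15417 * 0.687 = 14955 + 10591 = 25546
→ [8367, 7403, 18495, 25546]
— Period 3 —
Births: 7403 * 0.077 = 570 ; 18495 * 0.453 = 8378 — total 8948
Band 2: 8367 * 0.963 = 8057
Band 3: 7403 * 0.97 = 7181
Band 4: 18495 * 0.982 + 25546 * 0.687 = 18162 + 17550 = 35712
→ [8948, 8057, 7181, 35712]
— Period 4 —
Births: 8057 * 0.077 = 620 ; 7181 * 0.453 = 3253 — total 3873
Band 2: 8948 * 0.963 = 8617
Band 3: 8057 * 0.97 = 7815
Band 4: 7181 * 0.982 + 35712 * 0.687 = 7052 + 24534 = 31586
→ [3873, 8617, 7815, 31586]
Total: 51800 → 51891; change = 91; percentage change = 0.2%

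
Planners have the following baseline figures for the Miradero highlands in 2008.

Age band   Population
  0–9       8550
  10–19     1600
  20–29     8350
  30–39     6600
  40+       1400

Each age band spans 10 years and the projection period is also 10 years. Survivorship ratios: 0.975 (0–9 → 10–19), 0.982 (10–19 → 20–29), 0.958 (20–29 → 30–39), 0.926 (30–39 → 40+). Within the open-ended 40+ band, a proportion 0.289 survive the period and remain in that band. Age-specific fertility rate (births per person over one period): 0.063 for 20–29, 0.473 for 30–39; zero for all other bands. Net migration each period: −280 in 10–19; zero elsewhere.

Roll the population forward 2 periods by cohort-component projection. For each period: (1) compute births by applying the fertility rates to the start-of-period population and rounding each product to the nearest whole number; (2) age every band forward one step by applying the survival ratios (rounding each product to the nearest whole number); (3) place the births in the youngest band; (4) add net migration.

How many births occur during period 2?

3883

(Bands numbered youngest = 1 to oldest = 5.)
After projecting period 1:
Births: 8350 * 0.063 = 526 ; 6600 * 0.473 = 3122 → total 3648
Band 2: 8550 * 0.975 = 8336
Band 3: 1600 * 0.982 = 1571
Band 4: 8350 * 0.958 = 7999
Band 5: 6600 * 0.926 + 1400 * 0.289 = 6112 + 405 = 6517
Net migration: Band 2 − 280 → 8056
→ [3648, 8056, 1571, 7999, 6517]
After projecting period 2:
Births: 1571 * 0.063 = 99 ; 7999 * 0.473 = 3784 → total 3883
Band 2: 3648 * 0.975 = 3557
Band 3: 8056 * 0.982 = 7911
Band 4: 1571 * 0.958 = 1505
Band 5: 7999 * 0.926 + 6517 * 0.289 = 7407 + 1883 = 9290
Net migration: Band 2 − 280 → 3277
→ [3883, 3277, 7911, 1505, 9290]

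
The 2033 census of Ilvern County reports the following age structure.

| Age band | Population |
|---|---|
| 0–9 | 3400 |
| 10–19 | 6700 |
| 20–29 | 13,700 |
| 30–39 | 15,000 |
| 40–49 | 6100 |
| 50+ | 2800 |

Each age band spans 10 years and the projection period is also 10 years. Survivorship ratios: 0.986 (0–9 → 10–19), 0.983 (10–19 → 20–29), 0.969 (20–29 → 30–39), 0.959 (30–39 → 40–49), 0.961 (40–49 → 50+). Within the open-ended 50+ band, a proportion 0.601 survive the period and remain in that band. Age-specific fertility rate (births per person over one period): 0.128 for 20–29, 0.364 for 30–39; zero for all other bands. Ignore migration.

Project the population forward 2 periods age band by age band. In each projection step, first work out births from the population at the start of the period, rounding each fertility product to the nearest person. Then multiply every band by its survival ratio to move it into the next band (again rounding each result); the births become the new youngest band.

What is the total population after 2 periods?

— Period 1 —
Births: 13700 × 0.128 = 1754, 15000 × 0.364 = 5460 → 7214
10–19: 3400 × 0.986 = 3352
20–29: 6700 × 0.983 = 6586
30–39: 13700 × 0.969 = 13275
40–49: 15000 × 0.959 = 14385
50+: 6100 × 0.961 + 2800 × 0.601 = 5862 + 1683 = 7545
→ [7214, 3352, 6586, 13275, 14385, 7545]
— Period 2 —
Births: 6586 × 0.128 = 843, 13275 × 0.364 = 4832 → 5675
10–19: 7214 × 0.986 = 7113
20–29: 3352 × 0.983 = 3295
30–39: 6586 × 0.969 = 6382
40–49: 13275 × 0.959 = 12731
50+: 14385 × 0.961 + 7545 × 0.601 = 13824 + 4535 = 18359
→ [5675, 7113, 3295, 6382, 12731, 18359]
Total after period 2: 5675 + 7113 + 3295 + 6382 + 12731 + 18359 = 53555

53555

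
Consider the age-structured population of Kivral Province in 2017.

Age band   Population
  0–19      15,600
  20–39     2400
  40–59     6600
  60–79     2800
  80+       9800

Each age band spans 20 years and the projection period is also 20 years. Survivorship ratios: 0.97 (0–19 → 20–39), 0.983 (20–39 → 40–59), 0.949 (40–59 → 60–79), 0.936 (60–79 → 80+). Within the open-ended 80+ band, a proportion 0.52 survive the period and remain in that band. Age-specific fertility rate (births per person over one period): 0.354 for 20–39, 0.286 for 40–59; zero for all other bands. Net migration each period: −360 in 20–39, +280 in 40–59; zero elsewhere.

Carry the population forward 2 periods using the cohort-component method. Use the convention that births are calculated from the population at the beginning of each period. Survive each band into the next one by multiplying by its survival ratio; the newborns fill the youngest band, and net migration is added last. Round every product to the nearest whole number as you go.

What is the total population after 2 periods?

— Period 1 —
Births: 2400 * 0.354 = 850  |  6600 * 0.286 = 1888 → 2738
20–39: 15600 * 0.97 = 15132
40–59: 2400 * 0.983 = 2359
60–79: 6600 * 0.949 = 6263
80+: 2800 * 0.936 + 9800 * 0.52 = 2621 + 5096 = 7717
Net migration: 20–39 − 360 → 14772; 40–59 + 280 → 2639
Giving 2738 / 14772 / 2639 / 6263 / 7717.
— Period 2 —
Births: 14772 * 0.354 = 5229  |  2639 * 0.286 = 755 → 5984
20–39: 2738 * 0.97 = 2656
40–59: 14772 * 0.983 = 14521
60–79: 2639 * 0.949 = 2504
80+: 6263 * 0.936 + 7717 * 0.52 = 5862 + 4013 = 9875
Net migration: 20–39 − 360 → 2296; 40–59 + 280 → 14801
Giving 5984 / 2296 / 14801 / 2504 / 9875.
Total after period 2: 5984 + 2296 + 14801 + 2504 + 9875 = 35460

35460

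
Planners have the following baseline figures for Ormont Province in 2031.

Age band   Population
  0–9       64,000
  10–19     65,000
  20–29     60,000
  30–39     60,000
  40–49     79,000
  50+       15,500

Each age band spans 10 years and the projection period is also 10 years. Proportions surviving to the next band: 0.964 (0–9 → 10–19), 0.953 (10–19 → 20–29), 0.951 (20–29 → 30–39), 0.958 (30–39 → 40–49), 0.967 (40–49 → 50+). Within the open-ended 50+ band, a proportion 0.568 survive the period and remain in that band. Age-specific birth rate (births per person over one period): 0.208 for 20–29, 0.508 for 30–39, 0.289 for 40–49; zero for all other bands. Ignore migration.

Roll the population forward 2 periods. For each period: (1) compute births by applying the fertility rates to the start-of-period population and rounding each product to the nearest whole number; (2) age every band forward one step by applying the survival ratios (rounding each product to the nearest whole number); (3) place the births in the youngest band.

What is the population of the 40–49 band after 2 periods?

Call the groups 1 to 6, youngest first.
After projecting period 1:
Births: 60000 * 0.208 = 12480  |  60000 * 0.508 = 30480  |  79000 * 0.289 = 22831 — total 65791
Group 2: 64000 * 0.964 = 61696
Group 3: 65000 * 0.953 = 61945
Group 4: 60000 * 0.951 = 57060
Group 5: 60000 * 0.958 = 57480
Group 6: 79000 * 0.967 + 15500 * 0.568 = 76393 + 8804 = 85197
Population now: 0–9=65791, 10–19=61696, 20–29=61945, 30–39=57060, 40–49=57480, 50+=85197
After projecting period 2:
Births: 61945 * 0.208 = 12885  |  57060 * 0.508 = 28986  |  57480 * 0.289 = 16612 — total 58483
Group 2: 65791 * 0.964 = 63423
Group 3: 61696 * 0.953 = 58796
Group 4: 61945 * 0.951 = 58910
Group 5: 57060 * 0.958 = 54663
Group 6: 57480 * 0.967 + 85197 * 0.568 = 55583 + 48392 = 103975
Population now: 0–9=58483, 10–19=63423, 20–29=58796, 30–39=58910, 40–49=54663, 50+=103975

54663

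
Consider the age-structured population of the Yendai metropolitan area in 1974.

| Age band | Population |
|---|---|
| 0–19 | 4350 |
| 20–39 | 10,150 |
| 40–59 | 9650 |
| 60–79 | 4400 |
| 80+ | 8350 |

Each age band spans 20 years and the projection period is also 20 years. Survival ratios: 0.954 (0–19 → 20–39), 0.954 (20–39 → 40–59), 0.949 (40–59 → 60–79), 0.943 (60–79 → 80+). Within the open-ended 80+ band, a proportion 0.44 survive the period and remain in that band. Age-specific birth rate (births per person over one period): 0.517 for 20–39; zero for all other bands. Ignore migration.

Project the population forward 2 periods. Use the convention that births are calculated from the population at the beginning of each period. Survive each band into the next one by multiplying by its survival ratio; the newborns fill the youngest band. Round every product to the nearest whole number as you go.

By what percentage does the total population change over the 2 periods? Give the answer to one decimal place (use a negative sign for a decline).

— Period 1 —
Births: 10150 * 0.517 = 5248
20–39: 4350 * 0.954 = 4150
40–59: 10150 * 0.954 = 9683
60–79: 9650 * 0.949 = 9158
80+: 4400 * 0.943 + 8350 * 0.44 = 4149 + 3674 = 7823
End of period: [5248, 4150, 9683, 9158, 7823]
— Period 2 —
Births: 4150 * 0.517 = 2146
20–39: 5248 * 0.954 = 5007
40–59: 4150 * 0.954 = 3959
60–79: 9683 * 0.949 = 9189
80+: 9158 * 0.943 + 7823 * 0.44 = 8636 + 3442 = 12078
End of period: [2146, 5007, 3959, 9189, 12078]
Total: 36900 → 32379; change = -4521; percentage change = -12.3%

-12.3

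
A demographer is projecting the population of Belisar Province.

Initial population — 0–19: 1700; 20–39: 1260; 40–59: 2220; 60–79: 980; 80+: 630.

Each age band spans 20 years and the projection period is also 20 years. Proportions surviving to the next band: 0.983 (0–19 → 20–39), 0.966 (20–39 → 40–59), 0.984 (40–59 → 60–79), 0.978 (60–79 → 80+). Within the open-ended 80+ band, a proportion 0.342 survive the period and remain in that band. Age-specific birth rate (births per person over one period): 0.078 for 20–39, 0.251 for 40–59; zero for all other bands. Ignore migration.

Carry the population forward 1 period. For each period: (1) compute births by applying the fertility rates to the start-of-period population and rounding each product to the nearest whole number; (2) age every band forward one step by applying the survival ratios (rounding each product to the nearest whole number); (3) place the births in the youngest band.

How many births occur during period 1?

655

Period 1.
Births: 1260 * 0.078 = 98, 2220 * 0.251 = 557 → total 655
20–39: 1700 * 0.983 = 1671
40–59: 1260 * 0.966 = 1217
60–79: 2220 * 0.984 = 2184
80+: 980 * 0.978 + 630 * 0.342 = 958 + 215 = 1173
→ [655, 1671, 1217, 2184, 1173]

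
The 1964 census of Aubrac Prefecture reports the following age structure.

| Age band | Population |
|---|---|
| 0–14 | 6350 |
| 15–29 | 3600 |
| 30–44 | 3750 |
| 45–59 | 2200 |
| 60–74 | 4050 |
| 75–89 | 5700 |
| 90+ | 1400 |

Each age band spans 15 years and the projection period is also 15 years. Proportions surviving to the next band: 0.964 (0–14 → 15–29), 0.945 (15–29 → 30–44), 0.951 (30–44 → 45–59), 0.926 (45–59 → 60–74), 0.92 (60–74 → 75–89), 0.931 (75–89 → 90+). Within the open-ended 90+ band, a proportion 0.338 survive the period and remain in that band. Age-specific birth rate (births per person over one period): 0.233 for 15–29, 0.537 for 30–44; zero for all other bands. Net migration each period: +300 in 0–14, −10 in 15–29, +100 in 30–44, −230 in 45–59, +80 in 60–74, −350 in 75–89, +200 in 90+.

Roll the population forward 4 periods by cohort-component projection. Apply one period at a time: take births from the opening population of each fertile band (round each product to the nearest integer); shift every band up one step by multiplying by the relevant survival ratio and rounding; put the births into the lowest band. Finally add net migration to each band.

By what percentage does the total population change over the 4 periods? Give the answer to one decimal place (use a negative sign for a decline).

Numbering the groups 1..7 from youngest to oldest:
After projecting period 1:
Births: 3600 × 0.233 = 839, 3750 × 0.537 = 2014 — total 2853
Group 2: 6350 × 0.964 = 6121
Group 3: 3600 × 0.945 = 3402
Group 4: 3750 × 0.951 = 3566
Group 5: 2200 × 0.926 = 2037
Group 6: 4050 × 0.92 = 3726
Group 7: 5700 × 0.931 + 1400 × 0.338 = 5307 + 473 = 5780
Net migration: Group 1 + 300 → 3153; Group 2 − 10 → 6111; Group 3 + 100 → 3502; Group 4 − 230 → 3336; Group 5 + 80 → 2117; Group 6 − 350 → 3376; Group 7 + 200 → 5980
Population now: 0–14=3153, 15–29=6111, 30–44=3502, 45–59=3336, 60–74=2117, 75–89=3376, 90+=5980
After projecting period 2:
Births: 6111 × 0.233 = 1424, 3502 × 0.537 = 1881 — total 3305
Group 2: 3153 × 0.964 = 3039
Group 3: 6111 × 0.945 = 5775
Group 4: 3502 × 0.951 = 3330
Group 5: 3336 × 0.926 = 3089
Group 6: 2117 × 0.92 = 1948
Group 7: 3376 × 0.931 + 5980 × 0.338 = 3143 + 2021 = 5164
Net migration: Group 1 + 300 → 3605; Group 2 − 10 → 3029; Group 3 + 100 → 5875; Group 4 − 230 → 3100; Group 5 + 80 → 3169; Group 6 − 350 → 1598; Group 7 + 200 → 5364
Population now: 0–14=3605, 15–29=3029, 30–44=5875, 45–59=3100, 60–74=3169, 75–89=1598, 90+=5364
After projecting period 3:
Births: 3029 × 0.233 = 706, 5875 × 0.537 = 3155 — total 3861
Group 2: 3605 × 0.964 = 3475
Group 3: 3029 × 0.945 = 2862
Group 4: 5875 × 0.951 = 5587
Group 5: 3100 × 0.926 = 2871
Group 6: 3169 × 0.92 = 2915
Group 7: 1598 × 0.931 + 5364 × 0.338 = 1488 + 1813 = 3301
Net migration: Group 1 + 300 → 4161; Group 2 − 10 → 3465; Group 3 + 100 → 2962; Group 4 − 230 → 5357; Group 5 + 80 → 2951; Group 6 − 350 → 2565; Group 7 + 200 → 3501
Population now: 0–14=4161, 15–29=3465, 30–44=2962, 45–59=5357, 60–74=2951, 75–89=2565, 90+=3501
After projecting period 4:
Births: 3465 × 0.233 = 807, 2962 × 0.537 = 1591 — total 2398
Group 2: 4161 × 0.964 = 4011
Group 3: 3465 × 0.945 = 3274
Group 4: 2962 × 0.951 = 2817
Group 5: 5357 × 0.926 = 4961
Group 6: 2951 × 0.92 = 2715
Group 7: 2565 × 0.931 + 3501 × 0.338 = 2388 + 1183 = 3571
Net migration: Group 1 + 300 → 2698; Group 2 − 10 → 4001; Group 3 + 100 → 3374; Group 4 − 230 → 2587; Group 5 + 80 → 5041; Group 6 − 350 → 2365; Group 7 + 200 → 3771
Population now: 0–14=2698, 15–29=4001, 30–44=3374, 45–59=2587, 60–74=5041, 75–89=2365, 90+=3771
Total: 27050 → 23837; change = -3213; percentage change = -11.9%

-11.9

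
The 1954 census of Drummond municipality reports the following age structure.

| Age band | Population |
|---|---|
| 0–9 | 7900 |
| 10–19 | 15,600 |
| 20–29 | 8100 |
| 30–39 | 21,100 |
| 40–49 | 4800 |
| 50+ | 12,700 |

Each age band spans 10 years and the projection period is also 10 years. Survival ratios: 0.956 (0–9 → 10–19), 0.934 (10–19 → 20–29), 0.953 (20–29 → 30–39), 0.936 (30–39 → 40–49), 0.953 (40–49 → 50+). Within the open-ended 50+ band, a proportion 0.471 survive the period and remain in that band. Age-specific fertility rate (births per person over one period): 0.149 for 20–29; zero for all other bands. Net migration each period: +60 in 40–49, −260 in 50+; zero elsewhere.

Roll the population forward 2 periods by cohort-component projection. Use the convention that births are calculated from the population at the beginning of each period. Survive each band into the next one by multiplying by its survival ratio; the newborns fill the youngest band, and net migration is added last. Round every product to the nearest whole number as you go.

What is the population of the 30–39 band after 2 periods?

13885

Period 1:
Births: 8100 × 0.149 = 1207
10–19: 7900 × 0.956 = 7552
20–29: 15600 × 0.934 = 14570
30–39: 8100 × 0.953 = 7719
40–49: 21100 × 0.936 = 19750
50+: 4800 × 0.953 + 12700 × 0.471 = 4574 + 5982 = 10556
Net migration: 40–49 + 60 → 19810; 50+ − 260 → 10296
End of period: [1207, 7552, 14570, 7719, 19810, 10296]
Period 2:
Births: 14570 × 0.149 = 2171
10–19: 1207 × 0.956 = 1154
20–29: 7552 × 0.934 = 7054
30–39: 14570 × 0.953 = 13885
40–49: 7719 × 0.936 = 7225
50+: 19810 × 0.953 + 10296 × 0.471 = 18879 + 4849 = 23728
Net migration: 40–49 + 60 → 7285; 50+ − 260 → 23468
End of period: [2171, 1154, 7054, 13885, 7285, 23468]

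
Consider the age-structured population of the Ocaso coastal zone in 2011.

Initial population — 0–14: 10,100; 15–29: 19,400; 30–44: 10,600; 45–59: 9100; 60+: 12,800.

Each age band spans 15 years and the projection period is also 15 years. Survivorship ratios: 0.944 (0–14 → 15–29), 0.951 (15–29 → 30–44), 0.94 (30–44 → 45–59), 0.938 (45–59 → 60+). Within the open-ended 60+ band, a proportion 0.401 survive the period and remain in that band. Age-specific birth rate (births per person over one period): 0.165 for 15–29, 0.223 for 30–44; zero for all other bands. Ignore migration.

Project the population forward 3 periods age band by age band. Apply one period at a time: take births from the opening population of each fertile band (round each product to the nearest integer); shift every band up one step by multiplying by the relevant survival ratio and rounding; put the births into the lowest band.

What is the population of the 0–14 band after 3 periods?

2889

Call the groups 1 to 5, youngest first.
Period 1:
Births: 19400 × 0.165 = 3201, 10600 × 0.223 = 2364 → 5565
Group 2: 10100 × 0.944 = 9534
Group 3: 19400 × 0.951 = 18449
Group 4: 10600 × 0.94 = 9964
Group 5: 9100 × 0.938 + 12800 × 0.401 = 8536 + 5133 = 13669
→ [5565, 9534, 18449, 9964, 13669]
Period 2:
Births: 9534 × 0.165 = 1573, 18449 × 0.223 = 4114 → 5687
Group 2: 5565 × 0.944 = 5253
Group 3: 9534 × 0.951 = 9067
Group 4: 18449 × 0.94 = 17342
Group 5: 9964 × 0.938 + 13669 × 0.401 = 9346 + 5481 = 14827
→ [5687, 5253, 9067, 17342, 14827]
Period 3:
Births: 5253 × 0.165 = 867, 9067 × 0.223 = 2022 → 2889
Group 2: 5687 × 0.944 = 5369
Group 3: 5253 × 0.951 = 4996
Group 4: 9067 × 0.94 = 8523
Group 5: 17342 × 0.938 + 14827 × 0.401 = 16267 + 5946 = 22213
→ [2889, 5369, 4996, 8523, 22213]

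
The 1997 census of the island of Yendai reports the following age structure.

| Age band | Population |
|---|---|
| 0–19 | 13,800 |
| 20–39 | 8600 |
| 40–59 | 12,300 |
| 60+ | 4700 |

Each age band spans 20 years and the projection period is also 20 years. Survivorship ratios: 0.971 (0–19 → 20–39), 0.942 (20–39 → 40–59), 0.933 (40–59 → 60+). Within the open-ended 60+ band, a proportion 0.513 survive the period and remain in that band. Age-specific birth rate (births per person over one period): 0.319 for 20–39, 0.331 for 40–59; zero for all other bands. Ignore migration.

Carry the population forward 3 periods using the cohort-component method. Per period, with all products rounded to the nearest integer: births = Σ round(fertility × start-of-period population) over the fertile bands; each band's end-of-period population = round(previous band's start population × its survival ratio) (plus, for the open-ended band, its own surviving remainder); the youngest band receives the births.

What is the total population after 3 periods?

38584

Let group 1 be 0–19 through group 4 = 60+.
Period 1:
Births: 8600 * 0.319 = 2743, 12300 * 0.331 = 4071 → 6814
Group 2: 13800 * 0.971 = 13400
Group 3: 8600 * 0.942 = 8101
Group 4: 12300 * 0.933 + 4700 * 0.513 = 11476 + 2411 = 13887
→ [6814, 13400, 8101, 13887]
Period 2:
Births: 13400 * 0.319 = 4275, 8101 * 0.331 = 2681 → 6956
Group 2: 6814 * 0.971 = 6616
Group 3: 13400 * 0.942 = 12623
Group 4: 8101 * 0.933 + 13887 * 0.513 = 7558 + 7124 = 14682
→ [6956, 6616, 12623, 14682]
Period 3:
Births: 6616 * 0.319 = 2111, 12623 * 0.331 = 4178 → 6289
Group 2: 6956 * 0.971 = 6754
Group 3: 6616 * 0.942 = 6232
Group 4: 12623 * 0.933 + 14682 * 0.513 = 11777 + 7532 = 19309
→ [6289, 6754, 6232, 19309]
Total after period 3: 6289 + 6754 + 6232 + 19309 = 38584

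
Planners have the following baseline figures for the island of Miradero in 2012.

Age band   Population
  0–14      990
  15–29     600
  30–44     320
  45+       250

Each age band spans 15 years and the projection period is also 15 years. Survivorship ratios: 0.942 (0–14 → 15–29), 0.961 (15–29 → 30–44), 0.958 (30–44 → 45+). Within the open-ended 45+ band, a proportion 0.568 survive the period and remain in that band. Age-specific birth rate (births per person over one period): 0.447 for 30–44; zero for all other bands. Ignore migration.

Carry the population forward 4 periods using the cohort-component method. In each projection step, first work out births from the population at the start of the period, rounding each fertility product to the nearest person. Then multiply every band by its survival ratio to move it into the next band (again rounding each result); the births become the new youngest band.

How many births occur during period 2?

(Bands numbered youngest = 1 to oldest = 4.)
[period 1]
Births: 320 × 0.447 = 143
Band 2: 990 × 0.942 = 933
Band 3: 600 × 0.961 = 577
Band 4: 320 × 0.958 + 250 × 0.568 = 307 + 142 = 449
→ [143, 933, 577, 449]
[period 2]
Births: 577 × 0.447 = 258
Band 2: 143 × 0.942 = 135
Band 3: 933 × 0.961 = 897
Band 4: 577 × 0.958 + 449 × 0.568 = 553 + 255 = 808
→ [258, 135, 897, 808]

258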